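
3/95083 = 3/95083 = 0.00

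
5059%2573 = 2486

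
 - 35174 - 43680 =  - 78854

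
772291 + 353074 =1125365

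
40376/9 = 40376/9= 4486.22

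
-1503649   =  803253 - 2306902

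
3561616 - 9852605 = - 6290989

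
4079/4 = 1019+3/4=1019.75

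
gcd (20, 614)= 2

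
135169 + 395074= 530243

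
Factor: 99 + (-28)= 71^1 = 71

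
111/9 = 37/3 = 12.33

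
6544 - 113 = 6431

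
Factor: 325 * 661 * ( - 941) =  - 5^2 * 13^1 * 661^1 *941^1 = - 202150325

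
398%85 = 58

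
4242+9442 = 13684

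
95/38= 5/2 = 2.50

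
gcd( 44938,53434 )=2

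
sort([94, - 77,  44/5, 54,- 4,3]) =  [ - 77,  -  4,3,44/5,54, 94] 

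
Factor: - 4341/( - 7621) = 3^1*1447^1*7621^( - 1 )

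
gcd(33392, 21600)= 16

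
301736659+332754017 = 634490676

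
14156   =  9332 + 4824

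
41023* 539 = 22111397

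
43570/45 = 968 + 2/9  =  968.22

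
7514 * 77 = 578578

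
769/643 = 769/643 =1.20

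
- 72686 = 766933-839619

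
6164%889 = 830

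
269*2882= 775258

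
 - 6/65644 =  - 1+32819/32822=- 0.00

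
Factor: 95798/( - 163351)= - 2^1*19^1 * 2521^1*163351^( - 1) 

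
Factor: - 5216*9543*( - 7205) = 358638155040 = 2^5*3^1*5^1*11^1*131^1*163^1*3181^1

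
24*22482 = 539568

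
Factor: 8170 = 2^1*5^1*19^1 * 43^1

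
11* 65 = 715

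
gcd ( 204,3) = 3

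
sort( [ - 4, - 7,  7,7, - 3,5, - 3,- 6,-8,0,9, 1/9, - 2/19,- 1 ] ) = [ - 8, -7, - 6, -4, - 3, - 3,-1, - 2/19,0,1/9,5,7, 7,9]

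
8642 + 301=8943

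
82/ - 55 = - 82/55 = -1.49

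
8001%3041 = 1919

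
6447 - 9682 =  - 3235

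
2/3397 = 2/3397  =  0.00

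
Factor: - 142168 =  - 2^3*13^1*1367^1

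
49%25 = 24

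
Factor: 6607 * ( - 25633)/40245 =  - 169357231/40245   =  - 3^( - 1)*5^ ( - 1)*2683^ ( - 1 )*6607^1*25633^1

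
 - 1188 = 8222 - 9410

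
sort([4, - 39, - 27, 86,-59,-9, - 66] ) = [-66, - 59, - 39, - 27, - 9,  4, 86 ]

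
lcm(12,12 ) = 12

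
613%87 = 4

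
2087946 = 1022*2043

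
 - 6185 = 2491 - 8676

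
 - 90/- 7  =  12+6/7  =  12.86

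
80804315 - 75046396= 5757919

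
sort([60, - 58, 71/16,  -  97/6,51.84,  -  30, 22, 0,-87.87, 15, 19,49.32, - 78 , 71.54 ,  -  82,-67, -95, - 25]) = [ - 95, -87.87, - 82, - 78,-67,- 58,- 30,-25,- 97/6,0, 71/16, 15,19,22, 49.32,  51.84, 60,71.54]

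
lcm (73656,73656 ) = 73656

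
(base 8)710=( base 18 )176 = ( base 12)320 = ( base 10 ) 456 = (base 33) DR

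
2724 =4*681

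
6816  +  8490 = 15306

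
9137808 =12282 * 744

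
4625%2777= 1848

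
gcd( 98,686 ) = 98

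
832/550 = 416/275=1.51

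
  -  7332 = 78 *( - 94 ) 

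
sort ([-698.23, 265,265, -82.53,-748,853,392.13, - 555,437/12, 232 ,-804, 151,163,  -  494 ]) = [-804 ,  -  748, - 698.23, - 555,-494,-82.53,437/12,151,163,232  ,  265,265,392.13, 853 ]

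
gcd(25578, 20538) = 126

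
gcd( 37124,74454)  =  2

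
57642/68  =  847 + 23/34 = 847.68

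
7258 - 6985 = 273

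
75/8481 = 25/2827 = 0.01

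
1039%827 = 212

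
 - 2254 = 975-3229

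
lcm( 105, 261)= 9135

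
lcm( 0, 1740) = 0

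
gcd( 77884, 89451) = 1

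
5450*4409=24029050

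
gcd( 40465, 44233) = 1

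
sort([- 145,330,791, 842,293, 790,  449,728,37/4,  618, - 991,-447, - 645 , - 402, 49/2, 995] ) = [-991, - 645, - 447, - 402,  -  145,37/4,49/2,293,  330,449,618,728, 790, 791,842,995]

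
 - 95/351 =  -95/351 = - 0.27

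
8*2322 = 18576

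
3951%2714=1237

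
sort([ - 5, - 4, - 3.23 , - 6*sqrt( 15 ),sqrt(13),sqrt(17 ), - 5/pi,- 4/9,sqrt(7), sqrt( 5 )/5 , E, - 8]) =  [ - 6*sqrt( 15 ), - 8, - 5,- 4,-3.23,-5/pi, - 4/9, sqrt( 5)/5,sqrt( 7 ), E,sqrt( 13),sqrt( 17 )]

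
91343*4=365372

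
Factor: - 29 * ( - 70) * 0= 0 = 0^1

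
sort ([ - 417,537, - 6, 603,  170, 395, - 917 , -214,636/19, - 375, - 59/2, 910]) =[ -917, -417, - 375, - 214, - 59/2, - 6, 636/19, 170, 395, 537, 603, 910] 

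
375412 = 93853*4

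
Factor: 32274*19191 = 619370334 = 2^1 * 3^3 * 11^1*163^1*6397^1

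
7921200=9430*840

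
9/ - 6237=-1+692/693 = - 0.00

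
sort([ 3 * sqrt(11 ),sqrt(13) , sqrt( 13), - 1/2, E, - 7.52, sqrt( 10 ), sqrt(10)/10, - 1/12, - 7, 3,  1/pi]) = [ - 7.52, - 7, - 1/2, - 1/12,sqrt(10)/10,1/pi,E, 3, sqrt(10), sqrt (13), sqrt(13 ),3*sqrt ( 11)]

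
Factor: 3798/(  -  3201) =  - 1266/1067 = - 2^1*3^1*11^( - 1 )*97^( -1)*211^1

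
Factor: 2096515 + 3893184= 5989699^1 = 5989699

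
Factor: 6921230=2^1*5^1*227^1*3049^1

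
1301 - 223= 1078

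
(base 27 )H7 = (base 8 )722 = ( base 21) 114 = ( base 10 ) 466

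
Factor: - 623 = - 7^1*89^1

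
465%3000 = 465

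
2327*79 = 183833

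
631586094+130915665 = 762501759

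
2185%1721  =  464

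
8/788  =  2/197 = 0.01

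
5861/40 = 146  +  21/40 = 146.53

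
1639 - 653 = 986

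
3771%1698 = 375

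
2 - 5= -3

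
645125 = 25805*25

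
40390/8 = 20195/4 = 5048.75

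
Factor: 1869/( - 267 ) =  - 7 = - 7^1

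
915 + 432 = 1347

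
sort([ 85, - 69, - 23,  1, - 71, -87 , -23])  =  [ - 87, - 71,-69,-23, - 23,1 , 85] 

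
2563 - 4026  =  -1463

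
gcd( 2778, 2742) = 6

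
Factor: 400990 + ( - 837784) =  -436794 = -  2^1*3^1*43^1 *1693^1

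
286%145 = 141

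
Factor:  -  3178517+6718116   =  3539599 = 7^1*505657^1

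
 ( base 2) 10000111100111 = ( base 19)150F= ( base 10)8679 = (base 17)1D09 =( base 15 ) 2889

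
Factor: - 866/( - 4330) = 5^( - 1 ) = 1/5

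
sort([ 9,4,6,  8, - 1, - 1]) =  [ - 1, - 1 , 4, 6,  8, 9 ] 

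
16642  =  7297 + 9345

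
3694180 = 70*52774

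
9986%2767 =1685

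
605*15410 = 9323050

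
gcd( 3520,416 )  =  32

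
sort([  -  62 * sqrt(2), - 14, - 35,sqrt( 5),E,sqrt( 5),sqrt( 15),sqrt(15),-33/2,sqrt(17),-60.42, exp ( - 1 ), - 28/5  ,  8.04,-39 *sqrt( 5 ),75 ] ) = [ - 62 * sqrt ( 2),-39 * sqrt( 5 ), - 60.42, - 35, - 33/2, - 14,-28/5,  exp( - 1),sqrt( 5 ), sqrt(5 ), E,sqrt( 15), sqrt( 15 ), sqrt( 17 ), 8.04, 75]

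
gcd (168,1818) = 6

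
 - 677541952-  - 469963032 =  - 207578920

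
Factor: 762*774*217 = 127983996=2^2*3^3*7^1*31^1*43^1  *127^1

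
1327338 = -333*( - 3986)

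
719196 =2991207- 2272011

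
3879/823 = 3879/823 = 4.71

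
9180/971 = 9180/971 = 9.45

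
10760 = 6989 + 3771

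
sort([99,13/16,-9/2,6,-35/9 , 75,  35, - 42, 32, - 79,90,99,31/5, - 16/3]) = [ - 79, - 42, - 16/3, - 9/2,-35/9 , 13/16,6, 31/5, 32,35 , 75,90,99,99]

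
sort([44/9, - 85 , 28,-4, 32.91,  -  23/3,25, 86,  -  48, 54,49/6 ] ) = [ - 85,  -  48, - 23/3,-4, 44/9, 49/6 , 25,28, 32.91, 54, 86]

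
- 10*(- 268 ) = 2680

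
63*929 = 58527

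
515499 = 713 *723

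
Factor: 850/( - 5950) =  - 7^( - 1) = - 1/7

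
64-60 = 4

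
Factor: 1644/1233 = 2^2*3^( - 1 ) = 4/3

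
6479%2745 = 989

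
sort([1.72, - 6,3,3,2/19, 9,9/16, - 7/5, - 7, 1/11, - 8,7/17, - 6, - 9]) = [- 9,-8, -7, - 6,-6, - 7/5, 1/11,2/19,7/17,9/16,1.72,3,3, 9 ] 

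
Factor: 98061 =3^1*32687^1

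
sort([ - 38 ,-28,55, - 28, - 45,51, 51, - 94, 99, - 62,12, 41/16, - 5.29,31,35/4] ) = [ - 94, - 62,-45, - 38 , - 28, - 28,  -  5.29,41/16,35/4,  12,31, 51,51,55,99]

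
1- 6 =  -5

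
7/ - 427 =  -  1+60/61  =  - 0.02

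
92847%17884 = 3427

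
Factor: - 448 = -2^6*7^1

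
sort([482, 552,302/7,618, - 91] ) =[ - 91, 302/7, 482, 552,618] 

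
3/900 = 1/300 =0.00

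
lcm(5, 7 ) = 35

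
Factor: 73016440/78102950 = 2^2*5^(-1)*7^1*31^ ( - 1)*41^( - 1 )*1229^( - 1)*260773^1 = 7301644/7810295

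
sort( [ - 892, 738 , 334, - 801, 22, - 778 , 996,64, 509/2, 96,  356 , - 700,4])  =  [ - 892, - 801, - 778  , - 700, 4,22 , 64, 96, 509/2, 334, 356 , 738, 996]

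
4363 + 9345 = 13708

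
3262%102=100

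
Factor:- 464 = - 2^4*29^1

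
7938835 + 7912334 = 15851169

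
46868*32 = 1499776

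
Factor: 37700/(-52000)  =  -2^(  -  3) * 5^( - 1) * 29^1 = -29/40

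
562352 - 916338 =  - 353986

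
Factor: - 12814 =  - 2^1*43^1*149^1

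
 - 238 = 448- 686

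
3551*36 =127836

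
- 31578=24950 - 56528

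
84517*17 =1436789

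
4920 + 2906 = 7826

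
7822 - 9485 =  - 1663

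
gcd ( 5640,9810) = 30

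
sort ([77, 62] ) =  [62 , 77 ]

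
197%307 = 197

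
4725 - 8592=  - 3867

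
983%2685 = 983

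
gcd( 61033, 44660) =7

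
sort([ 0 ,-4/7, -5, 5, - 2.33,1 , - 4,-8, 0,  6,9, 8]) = [- 8 , - 5, - 4, - 2.33, - 4/7,  0,0, 1,5, 6,8, 9 ]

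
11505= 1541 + 9964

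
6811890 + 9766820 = 16578710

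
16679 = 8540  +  8139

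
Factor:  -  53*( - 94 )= 4982=2^1*47^1*53^1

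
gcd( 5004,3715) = 1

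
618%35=23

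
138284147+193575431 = 331859578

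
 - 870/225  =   - 4 + 2/15 = - 3.87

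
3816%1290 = 1236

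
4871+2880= 7751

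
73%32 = 9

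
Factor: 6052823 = 7^2*123527^1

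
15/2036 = 15/2036 = 0.01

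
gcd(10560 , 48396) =12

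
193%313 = 193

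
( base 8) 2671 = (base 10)1465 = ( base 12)A21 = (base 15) 67A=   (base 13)889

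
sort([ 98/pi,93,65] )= [ 98/pi,65, 93] 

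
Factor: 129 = 3^1 *43^1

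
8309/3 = 2769 +2/3=2769.67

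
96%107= 96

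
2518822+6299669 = 8818491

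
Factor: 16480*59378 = 978549440 = 2^6*5^1*11^1*103^1*2699^1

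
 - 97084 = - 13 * 7468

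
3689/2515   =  1 + 1174/2515 = 1.47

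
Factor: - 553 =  - 7^1*79^1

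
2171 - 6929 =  - 4758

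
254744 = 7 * 36392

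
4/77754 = 2/38877 = 0.00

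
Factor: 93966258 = 2^1*3^1*1213^1*12911^1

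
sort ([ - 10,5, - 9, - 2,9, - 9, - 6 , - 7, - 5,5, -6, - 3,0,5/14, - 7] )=[-10, - 9, - 9 , -7, - 7, - 6, - 6 ,  -  5, - 3, - 2, 0, 5/14, 5, 5,9 ] 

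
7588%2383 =439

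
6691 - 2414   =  4277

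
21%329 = 21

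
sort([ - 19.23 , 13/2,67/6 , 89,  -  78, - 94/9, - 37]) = [ - 78,-37,  -  19.23, -94/9,13/2, 67/6, 89 ] 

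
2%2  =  0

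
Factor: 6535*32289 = 3^1*5^1*47^1*229^1*1307^1=211008615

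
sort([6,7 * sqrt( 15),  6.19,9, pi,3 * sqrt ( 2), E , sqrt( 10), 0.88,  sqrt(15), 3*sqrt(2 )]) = [0.88,E,pi, sqrt( 10), sqrt(15 ),3*sqrt (2 ) , 3 * sqrt(2 ),6, 6.19, 9, 7*sqrt( 15 ) ] 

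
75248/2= 37624  =  37624.00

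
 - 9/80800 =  - 1+80791/80800 = - 0.00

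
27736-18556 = 9180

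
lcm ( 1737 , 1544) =13896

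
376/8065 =376/8065= 0.05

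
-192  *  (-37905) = 7277760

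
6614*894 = 5912916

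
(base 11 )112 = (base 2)10000110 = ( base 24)5E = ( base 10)134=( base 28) 4m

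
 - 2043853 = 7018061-9061914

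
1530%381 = 6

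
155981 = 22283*7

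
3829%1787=255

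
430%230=200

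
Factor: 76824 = 2^3*3^2 * 11^1 *97^1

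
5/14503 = 5/14503 = 0.00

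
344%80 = 24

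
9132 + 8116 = 17248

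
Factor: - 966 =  - 2^1*3^1*7^1*23^1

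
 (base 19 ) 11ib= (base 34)6IP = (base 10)7573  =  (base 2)1110110010101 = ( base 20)iid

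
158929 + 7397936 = 7556865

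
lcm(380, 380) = 380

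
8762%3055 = 2652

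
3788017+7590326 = 11378343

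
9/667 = 9/667 =0.01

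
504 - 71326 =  - 70822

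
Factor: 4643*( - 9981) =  - 46341783 = -3^2*1109^1*4643^1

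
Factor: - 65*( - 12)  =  2^2*3^1*5^1*13^1= 780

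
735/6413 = 735/6413 = 0.11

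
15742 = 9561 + 6181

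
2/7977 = 2/7977 =0.00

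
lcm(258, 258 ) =258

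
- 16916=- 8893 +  - 8023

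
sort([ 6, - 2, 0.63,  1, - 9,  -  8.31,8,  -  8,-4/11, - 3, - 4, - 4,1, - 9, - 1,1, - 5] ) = [-9 ,  -  9, - 8.31, - 8 ,-5, - 4, - 4, - 3, - 2, - 1 , - 4/11, 0.63,1,1 , 1, 6 , 8] 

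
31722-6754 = 24968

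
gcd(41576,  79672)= 8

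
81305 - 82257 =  - 952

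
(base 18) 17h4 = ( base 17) 1c1c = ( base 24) eea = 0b10000011011010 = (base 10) 8410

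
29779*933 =27783807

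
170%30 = 20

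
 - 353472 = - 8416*42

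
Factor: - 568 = - 2^3  *  71^1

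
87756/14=6268  +  2/7 =6268.29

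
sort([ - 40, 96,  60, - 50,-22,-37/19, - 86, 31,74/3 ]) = [-86, - 50, - 40, - 22, - 37/19,74/3,31,60,96 ] 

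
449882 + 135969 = 585851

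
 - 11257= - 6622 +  - 4635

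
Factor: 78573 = 3^1*11^1 * 2381^1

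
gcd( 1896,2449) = 79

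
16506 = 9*1834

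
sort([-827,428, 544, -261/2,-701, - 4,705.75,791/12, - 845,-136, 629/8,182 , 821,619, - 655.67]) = [- 845,- 827, - 701,-655.67,-136,-261/2, - 4, 791/12,629/8,182, 428,544,619, 705.75, 821] 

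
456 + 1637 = 2093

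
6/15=2/5 = 0.40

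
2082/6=347 = 347.00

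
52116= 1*52116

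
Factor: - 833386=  - 2^1*416693^1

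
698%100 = 98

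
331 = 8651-8320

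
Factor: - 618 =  - 2^1*3^1*103^1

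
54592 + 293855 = 348447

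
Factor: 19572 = 2^2 * 3^1* 7^1*233^1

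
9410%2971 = 497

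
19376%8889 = 1598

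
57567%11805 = 10347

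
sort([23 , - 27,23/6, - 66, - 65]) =[-66,-65, - 27,23/6,23]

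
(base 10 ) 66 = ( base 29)28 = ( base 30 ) 26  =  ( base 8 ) 102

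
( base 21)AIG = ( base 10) 4804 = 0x12C4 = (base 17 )GAA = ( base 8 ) 11304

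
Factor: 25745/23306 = 95/86 = 2^( - 1)*5^1 * 19^1*43^( - 1)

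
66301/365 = 66301/365 = 181.65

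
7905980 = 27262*290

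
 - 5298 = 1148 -6446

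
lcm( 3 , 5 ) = 15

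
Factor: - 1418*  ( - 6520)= 9245360 = 2^4*5^1*163^1*709^1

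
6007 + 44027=50034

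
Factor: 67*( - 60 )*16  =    -  64320  =  - 2^6*3^1*5^1 * 67^1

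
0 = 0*26652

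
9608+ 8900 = 18508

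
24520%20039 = 4481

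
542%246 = 50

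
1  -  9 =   -  8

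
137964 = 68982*2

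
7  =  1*7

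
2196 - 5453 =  - 3257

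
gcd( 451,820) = 41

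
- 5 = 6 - 11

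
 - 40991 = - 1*40991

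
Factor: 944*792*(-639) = - 2^7*3^4*11^1*59^1*71^1 = - 477747072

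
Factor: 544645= 5^1*108929^1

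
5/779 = 5/779 = 0.01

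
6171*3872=23894112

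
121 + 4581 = 4702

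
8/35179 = 8/35179 = 0.00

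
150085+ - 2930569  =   - 2780484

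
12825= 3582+9243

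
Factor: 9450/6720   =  45/32   =  2^( - 5 )*3^2*5^1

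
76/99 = 76/99  =  0.77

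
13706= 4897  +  8809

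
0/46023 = 0 = 0.00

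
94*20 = 1880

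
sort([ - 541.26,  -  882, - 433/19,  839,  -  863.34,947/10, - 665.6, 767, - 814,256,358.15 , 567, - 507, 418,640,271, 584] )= [ - 882,  -  863.34,-814,  -  665.6, - 541.26, - 507,-433/19, 947/10,256, 271,358.15,418, 567, 584,640,767,839 ] 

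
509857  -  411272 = 98585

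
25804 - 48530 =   -  22726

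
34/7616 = 1/224 = 0.00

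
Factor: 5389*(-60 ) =-323340 = -  2^2 * 3^1  *  5^1*17^1*  317^1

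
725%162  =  77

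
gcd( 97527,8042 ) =1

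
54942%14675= 10917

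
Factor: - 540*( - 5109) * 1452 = 2^4*3^5  *5^1  *11^2*13^1*131^1= 4005864720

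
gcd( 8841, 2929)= 1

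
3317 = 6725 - 3408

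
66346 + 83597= 149943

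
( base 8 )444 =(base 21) dj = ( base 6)1204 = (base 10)292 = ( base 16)124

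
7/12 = 7/12 = 0.58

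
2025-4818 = -2793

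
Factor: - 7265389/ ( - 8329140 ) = 2^(- 2 )*3^( - 2)*5^( - 1)*149^1*46273^( - 1)*48761^1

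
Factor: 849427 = 849427^1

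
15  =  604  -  589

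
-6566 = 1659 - 8225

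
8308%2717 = 157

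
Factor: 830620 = 2^2*5^1*7^1*17^1*349^1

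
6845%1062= 473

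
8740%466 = 352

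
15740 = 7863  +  7877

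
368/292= 92/73 = 1.26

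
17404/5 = 3480 + 4/5 =3480.80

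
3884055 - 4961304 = -1077249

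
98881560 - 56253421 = 42628139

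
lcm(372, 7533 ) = 30132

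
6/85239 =2/28413 = 0.00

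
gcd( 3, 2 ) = 1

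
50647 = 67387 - 16740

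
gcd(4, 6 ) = 2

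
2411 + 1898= 4309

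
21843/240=7281/80 = 91.01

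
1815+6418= 8233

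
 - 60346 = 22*( - 2743)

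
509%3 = 2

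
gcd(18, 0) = 18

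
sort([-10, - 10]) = [-10, - 10]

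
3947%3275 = 672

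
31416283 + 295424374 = 326840657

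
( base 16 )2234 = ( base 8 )21064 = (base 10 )8756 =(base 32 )8HK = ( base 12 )5098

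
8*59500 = 476000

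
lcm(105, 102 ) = 3570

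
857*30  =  25710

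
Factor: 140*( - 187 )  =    -  26180 = - 2^2*5^1*7^1*11^1*17^1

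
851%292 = 267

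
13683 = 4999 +8684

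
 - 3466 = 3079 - 6545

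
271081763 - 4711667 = 266370096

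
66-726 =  - 660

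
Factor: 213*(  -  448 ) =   -  95424=-  2^6*3^1*7^1*  71^1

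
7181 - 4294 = 2887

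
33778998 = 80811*418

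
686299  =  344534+341765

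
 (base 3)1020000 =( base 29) 11l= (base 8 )1573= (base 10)891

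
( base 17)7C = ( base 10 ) 131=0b10000011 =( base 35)3q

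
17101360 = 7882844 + 9218516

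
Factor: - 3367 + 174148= 3^1*13^1 *29^1*151^1= 170781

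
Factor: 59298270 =2^1*3^1*5^1*1976609^1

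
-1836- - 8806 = 6970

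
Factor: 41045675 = 5^2*11^1*149257^1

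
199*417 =82983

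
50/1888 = 25/944 = 0.03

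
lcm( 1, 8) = 8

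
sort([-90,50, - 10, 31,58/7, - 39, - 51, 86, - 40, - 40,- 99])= [ - 99  , - 90, - 51, - 40, - 40,-39, - 10, 58/7, 31,50, 86]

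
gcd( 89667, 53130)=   3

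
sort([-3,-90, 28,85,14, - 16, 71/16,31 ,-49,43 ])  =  [ -90, - 49, - 16, - 3,71/16,14, 28,31,43,85 ]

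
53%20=13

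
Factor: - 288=-2^5*3^2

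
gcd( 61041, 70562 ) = 1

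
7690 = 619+7071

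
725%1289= 725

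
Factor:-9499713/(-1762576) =2^(-4 )* 3^1 * 23^1*37^1*61^2 * 110161^( - 1)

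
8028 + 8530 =16558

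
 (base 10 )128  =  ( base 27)4k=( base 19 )6E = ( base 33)3T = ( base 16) 80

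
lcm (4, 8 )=8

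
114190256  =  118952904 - 4762648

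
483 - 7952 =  - 7469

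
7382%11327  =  7382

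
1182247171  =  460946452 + 721300719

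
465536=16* 29096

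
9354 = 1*9354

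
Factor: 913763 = 89^1*10267^1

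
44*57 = 2508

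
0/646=0  =  0.00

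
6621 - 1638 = 4983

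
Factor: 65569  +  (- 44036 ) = 21533=61^1*353^1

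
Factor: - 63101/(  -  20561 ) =89/29 = 29^( - 1)*89^1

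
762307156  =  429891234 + 332415922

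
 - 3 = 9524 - 9527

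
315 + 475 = 790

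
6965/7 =995 = 995.00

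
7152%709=62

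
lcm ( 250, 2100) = 10500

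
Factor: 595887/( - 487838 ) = -2^( - 1)*3^1*13^( - 1)*29^(- 1)*307^1= -921/754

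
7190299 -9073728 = -1883429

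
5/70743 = 5/70743 = 0.00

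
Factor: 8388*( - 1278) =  - 10719864 = - 2^3*3^4  *  71^1*233^1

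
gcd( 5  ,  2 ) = 1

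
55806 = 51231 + 4575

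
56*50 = 2800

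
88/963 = 88/963 = 0.09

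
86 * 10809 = 929574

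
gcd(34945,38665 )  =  5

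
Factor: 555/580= 111/116 = 2^( - 2 )* 3^1*29^( - 1 ) * 37^1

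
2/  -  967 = -1 + 965/967 = - 0.00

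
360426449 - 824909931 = -464483482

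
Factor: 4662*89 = 414918 = 2^1*3^2*7^1*37^1 * 89^1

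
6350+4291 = 10641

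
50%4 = 2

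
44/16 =11/4 = 2.75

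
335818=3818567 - 3482749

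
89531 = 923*97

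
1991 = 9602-7611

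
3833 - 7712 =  - 3879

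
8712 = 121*72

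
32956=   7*4708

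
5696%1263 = 644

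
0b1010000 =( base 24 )38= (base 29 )2m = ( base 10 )80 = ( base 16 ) 50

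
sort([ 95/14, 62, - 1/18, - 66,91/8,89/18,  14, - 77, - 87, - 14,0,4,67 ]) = [ - 87, - 77, - 66, - 14, - 1/18,0,4,89/18,95/14,  91/8,14,62,67 ] 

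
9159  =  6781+2378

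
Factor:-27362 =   -  2^1*13681^1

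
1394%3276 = 1394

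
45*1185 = 53325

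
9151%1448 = 463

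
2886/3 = 962 = 962.00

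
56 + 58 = 114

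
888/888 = 1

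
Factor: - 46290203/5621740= - 2^( - 2)*5^ ( - 1 )*103^( - 1)  *2729^( - 1 )*46290203^1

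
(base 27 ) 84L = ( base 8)13511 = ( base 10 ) 5961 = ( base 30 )6IL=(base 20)ei1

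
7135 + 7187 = 14322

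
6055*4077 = 24686235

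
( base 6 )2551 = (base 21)19d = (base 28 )mr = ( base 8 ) 1203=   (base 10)643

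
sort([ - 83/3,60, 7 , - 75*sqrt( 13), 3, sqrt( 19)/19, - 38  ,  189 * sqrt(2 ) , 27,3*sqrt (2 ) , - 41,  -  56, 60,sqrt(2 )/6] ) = [  -  75 *sqrt( 13), - 56, - 41, - 38, - 83/3, sqrt( 19)/19, sqrt ( 2) /6,3,3*sqrt(2), 7,27, 60, 60, 189*sqrt(2 )] 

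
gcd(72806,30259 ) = 1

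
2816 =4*704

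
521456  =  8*65182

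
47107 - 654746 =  -607639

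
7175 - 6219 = 956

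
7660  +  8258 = 15918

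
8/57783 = 8/57783 = 0.00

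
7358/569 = 7358/569 = 12.93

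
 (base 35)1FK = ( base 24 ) 31i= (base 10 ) 1770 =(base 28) 276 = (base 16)6ea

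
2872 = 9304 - 6432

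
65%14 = 9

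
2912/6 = 485+1/3  =  485.33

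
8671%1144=663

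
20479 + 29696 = 50175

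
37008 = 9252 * 4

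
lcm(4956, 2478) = 4956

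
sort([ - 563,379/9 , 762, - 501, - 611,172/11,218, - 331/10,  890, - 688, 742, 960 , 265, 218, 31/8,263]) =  [ - 688,-611,- 563, - 501, - 331/10,31/8, 172/11, 379/9, 218, 218, 263, 265, 742, 762, 890,960]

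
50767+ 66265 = 117032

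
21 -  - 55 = 76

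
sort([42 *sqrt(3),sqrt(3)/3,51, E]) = [sqrt(3)/3, E,51, 42 * sqrt( 3) ] 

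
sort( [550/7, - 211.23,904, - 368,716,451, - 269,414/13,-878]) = [ - 878, - 368, - 269, - 211.23,414/13, 550/7,451,716, 904]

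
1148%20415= 1148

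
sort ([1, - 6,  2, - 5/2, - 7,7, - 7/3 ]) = [ - 7, - 6, - 5/2, -7/3,1,  2, 7 ]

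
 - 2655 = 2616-5271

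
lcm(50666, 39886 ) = 1874642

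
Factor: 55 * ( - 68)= - 3740  =  -  2^2*5^1*11^1 * 17^1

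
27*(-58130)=  -  1569510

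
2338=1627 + 711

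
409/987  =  409/987 =0.41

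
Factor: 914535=3^2*5^1* 20323^1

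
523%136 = 115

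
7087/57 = 373/3  =  124.33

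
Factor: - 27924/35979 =-2^2 *13^1*67^ ( - 1 ) = -52/67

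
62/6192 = 31/3096 =0.01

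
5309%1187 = 561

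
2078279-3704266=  - 1625987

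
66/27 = 2 + 4/9 =2.44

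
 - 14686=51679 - 66365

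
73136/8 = 9142  =  9142.00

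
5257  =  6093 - 836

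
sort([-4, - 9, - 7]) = [-9, - 7,  -  4]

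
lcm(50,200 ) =200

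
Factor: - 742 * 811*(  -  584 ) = 2^4*7^1*53^1 *73^1*811^1= 351429008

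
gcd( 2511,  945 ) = 27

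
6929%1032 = 737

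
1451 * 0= 0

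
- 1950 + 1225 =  - 725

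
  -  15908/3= - 5303 + 1/3 = - 5302.67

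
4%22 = 4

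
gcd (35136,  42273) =549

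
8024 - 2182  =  5842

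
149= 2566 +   -  2417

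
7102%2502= 2098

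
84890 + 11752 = 96642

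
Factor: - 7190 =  - 2^1*5^1*719^1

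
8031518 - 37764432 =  - 29732914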